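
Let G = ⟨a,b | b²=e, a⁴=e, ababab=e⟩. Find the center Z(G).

An element z ∈ Z(G) iff z commutes with every generator.
For example e is central: e·a = a = a·e; e·b = b = b·e.
Whereas a ∉ Z(G) since a·b = ab ≠ ba = b·a.
Checking each of the 24 elements this way gives Z(G) = {e}, of order 1.

Answer: {e}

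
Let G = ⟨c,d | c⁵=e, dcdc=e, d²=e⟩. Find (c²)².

Compute successive powers of (c²), reducing at each step:
  (c²)²: (c²) · c² = c⁴

Answer: c⁴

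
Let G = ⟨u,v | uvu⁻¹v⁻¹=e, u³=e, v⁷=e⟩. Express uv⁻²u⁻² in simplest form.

Multiply left to right, reducing at each step:
  u · v⁻² = uv⁵
  (uv⁵) · u⁻² = u²v⁵

Answer: u²v⁵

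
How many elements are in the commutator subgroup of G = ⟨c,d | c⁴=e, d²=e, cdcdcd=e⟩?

G' = [G, G] is generated by all commutators. The generator-pair commutators are: [c, d] = c²dc.
The subgroup they normally generate is {e, c², cd, dc³, c²dc, c³d, c²dc³, dc, cdc², dc²d, c²dc²d, c³dc²}, of order 12.
Check: |G/G'| = 24/12 = 2 is the order of the abelianisation.

Answer: 12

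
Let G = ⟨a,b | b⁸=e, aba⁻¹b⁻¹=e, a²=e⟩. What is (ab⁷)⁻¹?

The order of (ab⁷) is 8 (smallest k with (ab⁷)ᵏ = e), so (ab⁷)⁻¹ = (ab⁷)⁷ = ab.
Check: (ab⁷) · (ab) → (ab⁷) · a = b⁷;   (b⁷) · b = e, giving e as required.

Answer: ab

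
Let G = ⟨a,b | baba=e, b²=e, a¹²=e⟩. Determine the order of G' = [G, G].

G' = [G, G] is generated by all commutators. The generator-pair commutators are: [a, b] = a².
The subgroup they normally generate is {e, a², a⁴, a⁶, a⁸, a¹⁰}, of order 6.
Check: |G/G'| = 24/6 = 4 is the order of the abelianisation.

Answer: 6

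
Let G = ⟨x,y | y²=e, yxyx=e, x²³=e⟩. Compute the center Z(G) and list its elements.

An element z ∈ Z(G) iff z commutes with every generator.
For example e is central: e·x = x = x·e; e·y = y = y·e.
Whereas x ∉ Z(G) since x·y = xy ≠ x²²y = y·x.
Checking each of the 46 elements this way gives Z(G) = {e}, of order 1.

Answer: {e}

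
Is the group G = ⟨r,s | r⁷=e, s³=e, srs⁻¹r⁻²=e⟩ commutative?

r·s = rs but s·r = r²s, so r·s ≠ s·r and G is not abelian.

Answer: No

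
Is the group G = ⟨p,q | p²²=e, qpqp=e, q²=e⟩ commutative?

p·q = pq but q·p = p²¹q, so p·q ≠ q·p and G is not abelian.

Answer: No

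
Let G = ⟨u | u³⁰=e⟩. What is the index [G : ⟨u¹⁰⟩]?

First find ord(u¹⁰) by computing successive powers:
  (u¹⁰)¹ = u¹⁰, (u¹⁰)² = u²⁰, (u¹⁰)³ = e.
So |⟨u¹⁰⟩| = ord(u¹⁰) = 3. With |G| = 30, by Lagrange [G : ⟨u¹⁰⟩] = 30/3 = 10.

Answer: 10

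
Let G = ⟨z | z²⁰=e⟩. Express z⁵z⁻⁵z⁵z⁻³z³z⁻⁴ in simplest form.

Multiply left to right, reducing at each step:
  (z⁵) · z⁻⁵ = e
  e · z⁵ = z⁵
  (z⁵) · z⁻³ = z²
  (z²) · z³ = z⁵
  (z⁵) · z⁻⁴ = z

Answer: z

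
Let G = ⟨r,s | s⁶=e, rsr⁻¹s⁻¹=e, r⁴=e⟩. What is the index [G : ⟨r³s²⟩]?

First find ord(r³s²) by computing successive powers:
  (r³s²)¹ = r³s², (r³s²)² = r²s⁴, (r³s²)³ = r, (r³s²)⁴ = s², (r³s²)⁵ = r³s⁴, (r³s²)⁶ = r², (r³s²)⁷ = rs², (r³s²)⁸ = s⁴, (r³s²)⁹ = r³, (r³s²)¹⁰ = r²s², (r³s²)¹¹ = rs⁴, (r³s²)¹² = e.
So |⟨r³s²⟩| = ord(r³s²) = 12. With |G| = 24, by Lagrange [G : ⟨r³s²⟩] = 24/12 = 2.

Answer: 2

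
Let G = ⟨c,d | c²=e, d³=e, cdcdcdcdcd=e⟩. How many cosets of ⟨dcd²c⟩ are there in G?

First find ord(dcd²c) by computing successive powers:
  (dcd²c)¹ = dcd²c, (dcd²c)² = dcd²cdcd²c, (dcd²c)³ = cdcd²cdcd², (dcd²c)⁴ = cdcd², (dcd²c)⁵ = e.
So |⟨dcd²c⟩| = ord(dcd²c) = 5. With |G| = 60, by Lagrange [G : ⟨dcd²c⟩] = 60/5 = 12.

Answer: 12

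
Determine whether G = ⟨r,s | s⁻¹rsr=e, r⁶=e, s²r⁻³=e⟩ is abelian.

r·s = rs but s·r = r²s⁻¹, so r·s ≠ s·r and G is not abelian.

Answer: No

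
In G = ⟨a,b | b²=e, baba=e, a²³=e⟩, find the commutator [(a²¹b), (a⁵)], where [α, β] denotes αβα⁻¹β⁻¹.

[(a²¹b), (a⁵)] = (a²¹b)·(a⁵)·(a²¹b)⁻¹·(a⁵)⁻¹.
  (a²¹b) · (a⁵) = a¹⁶b
  (a¹⁶b) · (a²¹b) = a¹⁸
  (a¹⁸) · (a¹⁸) = a¹³

Answer: a¹³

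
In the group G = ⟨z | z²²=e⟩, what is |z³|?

Compute successive powers until reaching e:
  (z³)¹ = z³, (z³)² = z⁶, (z³)³ = z⁹, (z³)⁴ = z¹², (z³)⁵ = z¹⁵, (z³)⁶ = z¹⁸, (z³)⁷ = z²¹, (z³)⁸ = z², (z³)⁹ = z⁵, (z³)¹⁰ = z⁸, (z³)¹¹ = z¹¹, (z³)¹² = z¹⁴, (z³)¹³ = z¹⁷, (z³)¹⁴ = z²⁰, (z³)¹⁵ = z, (z³)¹⁶ = z⁴, (z³)¹⁷ = z⁷, (z³)¹⁸ = z¹⁰, (z³)¹⁹ = z¹³, (z³)²⁰ = z¹⁶, (z³)²¹ = z¹⁹, (z³)²² = e.
The smallest positive k with (z³)ᵏ = e is 22.

Answer: 22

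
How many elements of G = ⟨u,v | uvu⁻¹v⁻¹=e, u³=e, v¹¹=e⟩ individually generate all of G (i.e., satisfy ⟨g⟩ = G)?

G is cyclic of order 33. An element generates G iff its order is 33, and a cyclic group of order 33 has exactly φ(33) = 20 such elements.

Answer: 20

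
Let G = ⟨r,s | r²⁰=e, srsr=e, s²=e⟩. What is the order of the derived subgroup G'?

G' = [G, G] is generated by all commutators. The generator-pair commutators are: [r, s] = r².
The subgroup they normally generate is {e, r², r⁴, r⁶, r⁸, r¹⁰, r¹², r¹⁴, r¹⁶, r¹⁸}, of order 10.
Check: |G/G'| = 40/10 = 4 is the order of the abelianisation.

Answer: 10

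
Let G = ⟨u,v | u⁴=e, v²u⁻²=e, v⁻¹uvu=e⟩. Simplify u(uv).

Compute u · (uv) by multiplying left to right and reducing via the relations at each step:
  u · u = u²
  (u²) · v = v⁻¹

Answer: v⁻¹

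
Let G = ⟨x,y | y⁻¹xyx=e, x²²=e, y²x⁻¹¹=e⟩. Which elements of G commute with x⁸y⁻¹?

⟨x⁸y⁻¹⟩ ⊆ C_G(x⁸y⁻¹) since powers of x⁸y⁻¹ commute with x⁸y⁻¹; so |C_G(x⁸y⁻¹)| ≥ |⟨x⁸y⁻¹⟩| = 4.
By orbit–stabilizer, |C_G(x⁸y⁻¹)| = |G| / |conj. class of x⁸y⁻¹| = 44 / 11 = 4.
The 4 elements commuting with x⁸y⁻¹ are {e, x¹¹, x⁸y, x⁸y⁻¹}.

Answer: {e, x¹¹, x⁸y, x⁸y⁻¹}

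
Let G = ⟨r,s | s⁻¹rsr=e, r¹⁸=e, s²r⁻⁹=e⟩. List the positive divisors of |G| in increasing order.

|G| = 36 = 2² · 3². By Lagrange's theorem the order of any subgroup divides 36; the divisors of 36 are 1, 2, 3, 4, 6, 9, 12, 18, 36.

Answer: 1, 2, 3, 4, 6, 9, 12, 18, 36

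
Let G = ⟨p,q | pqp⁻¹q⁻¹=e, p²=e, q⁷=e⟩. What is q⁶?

Compute successive powers of q, reducing at each step:
  q²: q · q = q²
  q³: (q²) · q = q³
  q⁴: (q³) · q = q⁴
  q⁵: (q⁴) · q = q⁵
  q⁶: (q⁵) · q = q⁶

Answer: q⁶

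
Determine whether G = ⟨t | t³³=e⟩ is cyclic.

|G| = 33. The element t has order 33 (its powers give 33 distinct elements), so ⟨t⟩ = G and G is cyclic.

Answer: Yes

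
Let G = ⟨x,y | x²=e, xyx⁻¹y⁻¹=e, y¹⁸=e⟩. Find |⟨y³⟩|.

|⟨y³⟩| equals the order of y³. Compute successive powers until reaching e:
  (y³)¹ = y³, (y³)² = y⁶, (y³)³ = y⁹, (y³)⁴ = y¹², (y³)⁵ = y¹⁵, (y³)⁶ = e.
The smallest positive k with (y³)ᵏ = e is 6, so |⟨y³⟩| = 6.

Answer: 6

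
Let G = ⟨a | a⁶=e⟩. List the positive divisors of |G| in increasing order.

|G| = 6 = 2 · 3. By Lagrange's theorem the order of any subgroup divides 6; the divisors of 6 are 1, 2, 3, 6.

Answer: 1, 2, 3, 6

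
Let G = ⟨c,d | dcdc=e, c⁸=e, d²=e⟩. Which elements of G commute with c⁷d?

⟨c⁷d⟩ ⊆ C_G(c⁷d) since powers of c⁷d commute with c⁷d; so |C_G(c⁷d)| ≥ |⟨c⁷d⟩| = 2.
By orbit–stabilizer, |C_G(c⁷d)| = |G| / |conj. class of c⁷d| = 16 / 4 = 4.
The 4 elements commuting with c⁷d are {e, c⁴, c⁷d, c³d}.

Answer: {e, c⁴, c⁷d, c³d}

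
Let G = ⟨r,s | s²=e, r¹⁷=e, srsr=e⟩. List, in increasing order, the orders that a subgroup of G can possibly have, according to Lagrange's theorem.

|G| = 34 = 2 · 17. By Lagrange's theorem the order of any subgroup divides 34; the divisors of 34 are 1, 2, 17, 34.

Answer: 1, 2, 17, 34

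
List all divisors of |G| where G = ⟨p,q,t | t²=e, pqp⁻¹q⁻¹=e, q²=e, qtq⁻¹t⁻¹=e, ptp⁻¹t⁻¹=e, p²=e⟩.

|G| = 8 = 2³. By Lagrange's theorem the order of any subgroup divides 8; the divisors of 8 are 1, 2, 4, 8.

Answer: 1, 2, 4, 8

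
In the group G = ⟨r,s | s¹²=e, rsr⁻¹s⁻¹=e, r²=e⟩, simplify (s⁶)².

Compute successive powers of (s⁶), reducing at each step:
  (s⁶)²: (s⁶) · s⁶ = e

Answer: e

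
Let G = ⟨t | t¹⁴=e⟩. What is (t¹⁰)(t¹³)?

Compute (t¹⁰) · (t¹³) by multiplying left to right and reducing via the relations at each step:
  (t¹⁰) · t¹³ = t⁹

Answer: t⁹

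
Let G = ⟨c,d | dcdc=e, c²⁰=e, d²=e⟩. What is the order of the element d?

Compute successive powers until reaching e:
  d¹ = d, d² = e.
The smallest positive k with dᵏ = e is 2.

Answer: 2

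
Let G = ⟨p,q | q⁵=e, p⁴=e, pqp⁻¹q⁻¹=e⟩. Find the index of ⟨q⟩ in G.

First find ord(q) by computing successive powers:
  q¹ = q, q² = q², q³ = q³, q⁴ = q⁴, q⁵ = e.
So |⟨q⟩| = ord(q) = 5. With |G| = 20, by Lagrange [G : ⟨q⟩] = 20/5 = 4.

Answer: 4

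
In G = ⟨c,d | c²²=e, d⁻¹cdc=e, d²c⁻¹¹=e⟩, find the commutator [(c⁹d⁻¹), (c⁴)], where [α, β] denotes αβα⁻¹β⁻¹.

[(c⁹d⁻¹), (c⁴)] = (c⁹d⁻¹)·(c⁴)·(c⁹d⁻¹)⁻¹·(c⁴)⁻¹.
  (c⁹d⁻¹) · (c⁴) = c⁵d⁻¹
  (c⁵d⁻¹) · (c⁹d) = c¹⁸
  (c¹⁸) · (c¹⁸) = c¹⁴

Answer: c¹⁴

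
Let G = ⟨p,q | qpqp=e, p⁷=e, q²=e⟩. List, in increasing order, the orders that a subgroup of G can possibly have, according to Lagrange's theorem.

|G| = 14 = 2 · 7. By Lagrange's theorem the order of any subgroup divides 14; the divisors of 14 are 1, 2, 7, 14.

Answer: 1, 2, 7, 14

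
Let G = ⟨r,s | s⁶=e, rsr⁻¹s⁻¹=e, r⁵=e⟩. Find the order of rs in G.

Compute successive powers until reaching e:
  (rs)¹ = rs, (rs)² = r²s², (rs)³ = r³s³, (rs)⁴ = r⁴s⁴, (rs)⁵ = s⁵, (rs)⁶ = r, (rs)⁷ = r²s, (rs)⁸ = r³s², (rs)⁹ = r⁴s³, (rs)¹⁰ = s⁴, (rs)¹¹ = rs⁵, (rs)¹² = r², (rs)¹³ = r³s, (rs)¹⁴ = r⁴s², (rs)¹⁵ = s³, (rs)¹⁶ = rs⁴, (rs)¹⁷ = r²s⁵, (rs)¹⁸ = r³, (rs)¹⁹ = r⁴s, (rs)²⁰ = s², (rs)²¹ = rs³, (rs)²² = r²s⁴, (rs)²³ = r³s⁵, (rs)²⁴ = r⁴, (rs)²⁵ = s, (rs)²⁶ = rs², (rs)²⁷ = r²s³, (rs)²⁸ = r³s⁴, (rs)²⁹ = r⁴s⁵, (rs)³⁰ = e.
The smallest positive k with (rs)ᵏ = e is 30.

Answer: 30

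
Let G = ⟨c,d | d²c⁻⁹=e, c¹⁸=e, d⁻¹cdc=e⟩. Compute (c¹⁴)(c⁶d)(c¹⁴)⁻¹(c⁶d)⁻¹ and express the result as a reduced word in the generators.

[(c¹⁴), (c⁶d)] = (c¹⁴)·(c⁶d)·(c¹⁴)⁻¹·(c⁶d)⁻¹.
  (c¹⁴) · (c⁶d) = c²d
  (c²d) · (c⁴) = c⁷d⁻¹
  (c⁷d⁻¹) · (c⁶d⁻¹) = c¹⁰

Answer: c¹⁰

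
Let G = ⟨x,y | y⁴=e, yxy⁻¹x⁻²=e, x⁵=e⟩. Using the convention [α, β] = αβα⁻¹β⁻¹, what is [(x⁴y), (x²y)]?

[(x⁴y), (x²y)] = (x⁴y)·(x²y)·(x⁴y)⁻¹·(x²y)⁻¹.
  (x⁴y) · (x²y) = x³y²
  (x³y²) · (x³y³) = y
  y · (x⁴y³) = x³

Answer: x³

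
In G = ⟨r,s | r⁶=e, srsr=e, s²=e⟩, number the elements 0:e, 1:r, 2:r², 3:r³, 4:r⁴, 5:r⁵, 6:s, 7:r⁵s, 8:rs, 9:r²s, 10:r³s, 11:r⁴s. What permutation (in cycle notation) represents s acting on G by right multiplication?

(0 6)(1 8)(2 9)(3 10)(4 11)(5 7)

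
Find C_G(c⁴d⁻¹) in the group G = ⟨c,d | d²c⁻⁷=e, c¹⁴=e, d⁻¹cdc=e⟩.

⟨c⁴d⁻¹⟩ ⊆ C_G(c⁴d⁻¹) since powers of c⁴d⁻¹ commute with c⁴d⁻¹; so |C_G(c⁴d⁻¹)| ≥ |⟨c⁴d⁻¹⟩| = 4.
By orbit–stabilizer, |C_G(c⁴d⁻¹)| = |G| / |conj. class of c⁴d⁻¹| = 28 / 7 = 4.
The 4 elements commuting with c⁴d⁻¹ are {e, c⁷, c⁴d, c⁴d⁻¹}.

Answer: {e, c⁷, c⁴d, c⁴d⁻¹}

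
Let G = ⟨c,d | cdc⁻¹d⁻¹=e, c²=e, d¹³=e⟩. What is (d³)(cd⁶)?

Compute (d³) · (cd⁶) by multiplying left to right and reducing via the relations at each step:
  (d³) · c = cd³
  (cd³) · d⁶ = cd⁹

Answer: cd⁹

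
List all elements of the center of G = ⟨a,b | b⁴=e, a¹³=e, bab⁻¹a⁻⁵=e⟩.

An element z ∈ Z(G) iff z commutes with every generator.
For example e is central: e·a = a = a·e; e·b = b = b·e.
Whereas a ∉ Z(G) since a·b = ab ≠ a⁵b = b·a.
Checking each of the 52 elements this way gives Z(G) = {e}, of order 1.

Answer: {e}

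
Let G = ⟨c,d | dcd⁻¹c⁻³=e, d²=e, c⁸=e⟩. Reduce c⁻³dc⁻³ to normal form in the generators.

Multiply left to right, reducing at each step:
  (c⁵) · d = c⁵d
  (c⁵d) · c⁻³ = c⁴d

Answer: c⁴d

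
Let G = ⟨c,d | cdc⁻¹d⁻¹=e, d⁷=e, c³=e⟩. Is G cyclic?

|G| = 21. The element cd has order 21 (its powers give 21 distinct elements), so ⟨cd⟩ = G and G is cyclic.

Answer: Yes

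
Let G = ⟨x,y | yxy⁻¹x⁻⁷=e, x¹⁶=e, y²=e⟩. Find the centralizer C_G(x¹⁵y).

⟨x¹⁵y⟩ ⊆ C_G(x¹⁵y) since powers of x¹⁵y commute with x¹⁵y; so |C_G(x¹⁵y)| ≥ |⟨x¹⁵y⟩| = 4.
By orbit–stabilizer, |C_G(x¹⁵y)| = |G| / |conj. class of x¹⁵y| = 32 / 8 = 4.
The 4 elements commuting with x¹⁵y are {e, x⁸, x⁷y, x¹⁵y}.

Answer: {e, x⁸, x⁷y, x¹⁵y}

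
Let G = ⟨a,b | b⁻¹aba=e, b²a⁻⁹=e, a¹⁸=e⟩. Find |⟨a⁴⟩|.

|⟨a⁴⟩| equals the order of a⁴. Compute successive powers until reaching e:
  (a⁴)¹ = a⁴, (a⁴)² = a⁸, (a⁴)³ = a¹², (a⁴)⁴ = a¹⁶, (a⁴)⁵ = a², (a⁴)⁶ = a⁶, (a⁴)⁷ = a¹⁰, (a⁴)⁸ = a¹⁴, (a⁴)⁹ = e.
The smallest positive k with (a⁴)ᵏ = e is 9, so |⟨a⁴⟩| = 9.

Answer: 9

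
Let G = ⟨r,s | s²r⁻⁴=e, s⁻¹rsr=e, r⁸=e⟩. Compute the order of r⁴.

Compute successive powers until reaching e:
  (r⁴)¹ = r⁴, (r⁴)² = e.
The smallest positive k with (r⁴)ᵏ = e is 2.

Answer: 2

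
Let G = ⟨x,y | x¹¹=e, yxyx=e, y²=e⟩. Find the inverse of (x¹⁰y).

The order of (x¹⁰y) is 2 (smallest k with (x¹⁰y)ᵏ = e), so (x¹⁰y)⁻¹ = (x¹⁰y)¹ = x¹⁰y.
Check: (x¹⁰y) · (x¹⁰y) → (x¹⁰y) · x¹⁰ = y;   y · y = e, giving e as required.

Answer: x¹⁰y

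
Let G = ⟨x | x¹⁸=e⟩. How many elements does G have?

G is generated by a single element, so G is cyclic. The relator gives x¹⁸ = e and no smaller power is forced to be e, so the 18 powers {e, x, x², x³, x⁴, x⁵, x⁶, x⁷, x⁸, x⁹, x¹², x¹³, x¹¹, x¹⁰, x¹⁴, x¹⁵, x¹⁶, x¹⁷} are distinct. Hence |G| = 18.

Answer: 18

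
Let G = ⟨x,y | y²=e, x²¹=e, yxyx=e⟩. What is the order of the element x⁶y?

Compute successive powers until reaching e:
  (x⁶y)¹ = x⁶y, (x⁶y)² = e.
The smallest positive k with (x⁶y)ᵏ = e is 2.

Answer: 2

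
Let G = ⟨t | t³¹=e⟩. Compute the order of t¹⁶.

Compute successive powers until reaching e:
  (t¹⁶)¹ = t¹⁶, (t¹⁶)² = t, (t¹⁶)³ = t¹⁷, (t¹⁶)⁴ = t², (t¹⁶)⁵ = t¹⁸, (t¹⁶)⁶ = t³, (t¹⁶)⁷ = t¹⁹, (t¹⁶)⁸ = t⁴, (t¹⁶)⁹ = t²⁰, (t¹⁶)¹⁰ = t⁵, (t¹⁶)¹¹ = t²¹, (t¹⁶)¹² = t⁶, (t¹⁶)¹³ = t²², (t¹⁶)¹⁴ = t⁷, (t¹⁶)¹⁵ = t²³, (t¹⁶)¹⁶ = t⁸, (t¹⁶)¹⁷ = t²⁴, (t¹⁶)¹⁸ = t⁹, (t¹⁶)¹⁹ = t²⁵, (t¹⁶)²⁰ = t¹⁰, (t¹⁶)²¹ = t²⁶, (t¹⁶)²² = t¹¹, (t¹⁶)²³ = t²⁷, (t¹⁶)²⁴ = t¹², (t¹⁶)²⁵ = t²⁸, (t¹⁶)²⁶ = t¹³, (t¹⁶)²⁷ = t²⁹, (t¹⁶)²⁸ = t¹⁴, (t¹⁶)²⁹ = t³⁰, (t¹⁶)³⁰ = t¹⁵, (t¹⁶)³¹ = e.
The smallest positive k with (t¹⁶)ᵏ = e is 31.

Answer: 31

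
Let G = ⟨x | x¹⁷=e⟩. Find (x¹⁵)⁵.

Compute successive powers of (x¹⁵), reducing at each step:
  (x¹⁵)²: (x¹⁵) · x¹⁵ = x¹³
  (x¹⁵)³: (x¹³) · x¹⁵ = x¹¹
  (x¹⁵)⁴: (x¹¹) · x¹⁵ = x⁹
  (x¹⁵)⁵: (x⁹) · x¹⁵ = x⁷

Answer: x⁷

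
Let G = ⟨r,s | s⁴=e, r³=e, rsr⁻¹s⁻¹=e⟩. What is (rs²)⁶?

Compute successive powers of (rs²), reducing at each step:
  (rs²)²: (rs²) · r = r²s²;   (r²s²) · s² = r²
  (rs²)³: (r²) · r = e;   e · s² = s²
  (rs²)⁴: (s²) · r = rs²;   (rs²) · s² = r
  (rs²)⁵: r · r = r²;   (r²) · s² = r²s²
  (rs²)⁶: (r²s²) · r = s²;   (s²) · s² = e

Answer: e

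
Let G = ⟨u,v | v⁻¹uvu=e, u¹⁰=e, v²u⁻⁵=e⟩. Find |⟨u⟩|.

|⟨u⟩| equals the order of u. Compute successive powers until reaching e:
  u¹ = u, u² = u², u³ = u³, u⁴ = u⁴, u⁵ = u⁵, u⁶ = u⁶, u⁷ = u⁷, u⁸ = u⁸, u⁹ = u⁹, u¹⁰ = e.
The smallest positive k with uᵏ = e is 10, so |⟨u⟩| = 10.

Answer: 10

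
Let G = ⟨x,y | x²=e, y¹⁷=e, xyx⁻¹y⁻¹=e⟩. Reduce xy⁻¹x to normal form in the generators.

Multiply left to right, reducing at each step:
  x · y⁻¹ = xy¹⁶
  (xy¹⁶) · x = y¹⁶

Answer: y¹⁶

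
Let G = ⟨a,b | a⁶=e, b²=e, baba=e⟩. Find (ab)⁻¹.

The order of (ab) is 2 (smallest k with (ab)ᵏ = e), so (ab)⁻¹ = (ab)¹ = ab.
Check: (ab) · (ab) → (ab) · a = b;   b · b = e, giving e as required.

Answer: ab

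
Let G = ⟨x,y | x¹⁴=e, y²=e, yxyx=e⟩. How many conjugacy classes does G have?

The conjugacy classes (representative and size) are:
  [e] (size 1), [x¹³] (size 2), [x²] (size 2), [x³] (size 2), [x¹⁰] (size 2), [x⁵] (size 2), [x⁸] (size 2), [x⁷] (size 1), [x⁶y] (size 7), [x⁹y] (size 7).
Class equation: 1 + 2 + 2 + 2 + 2 + 2 + 2 + 1 + 7 + 7 = 28 = |G|. So G has 10 conjugacy classes.

Answer: 10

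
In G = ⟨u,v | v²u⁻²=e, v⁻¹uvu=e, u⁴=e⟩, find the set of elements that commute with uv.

⟨uv⟩ ⊆ C_G(uv) since powers of uv commute with uv; so |C_G(uv)| ≥ |⟨uv⟩| = 4.
By orbit–stabilizer, |C_G(uv)| = |G| / |conj. class of uv| = 8 / 2 = 4.
The 4 elements commuting with uv are {e, u², uv, uv⁻¹}.

Answer: {e, u², uv, uv⁻¹}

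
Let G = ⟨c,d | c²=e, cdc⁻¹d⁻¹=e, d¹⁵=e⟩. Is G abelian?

Each pair of generators commutes: c·d = cd = d·c. Since the generators pairwise commute, every element of G commutes with every other, so G is abelian.

Answer: Yes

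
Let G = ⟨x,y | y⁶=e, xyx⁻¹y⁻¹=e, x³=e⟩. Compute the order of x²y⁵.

Compute successive powers until reaching e:
  (x²y⁵)¹ = x²y⁵, (x²y⁵)² = xy⁴, (x²y⁵)³ = y³, (x²y⁵)⁴ = x²y², (x²y⁵)⁵ = xy, (x²y⁵)⁶ = e.
The smallest positive k with (x²y⁵)ᵏ = e is 6.

Answer: 6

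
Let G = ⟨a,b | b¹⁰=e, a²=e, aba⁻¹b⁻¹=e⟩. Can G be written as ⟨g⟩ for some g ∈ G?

|G| = 20, but the maximum element order in G is 10 < 20. No single element generates all of G, so G is not cyclic.

Answer: No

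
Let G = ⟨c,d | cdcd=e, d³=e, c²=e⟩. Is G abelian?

c·d = cd but d·c = cd², so c·d ≠ d·c and G is not abelian.

Answer: No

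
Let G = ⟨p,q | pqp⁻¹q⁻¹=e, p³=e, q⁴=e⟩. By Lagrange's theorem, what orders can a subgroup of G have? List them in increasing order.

|G| = 12 = 2² · 3. By Lagrange's theorem the order of any subgroup divides 12; the divisors of 12 are 1, 2, 3, 4, 6, 12.

Answer: 1, 2, 3, 4, 6, 12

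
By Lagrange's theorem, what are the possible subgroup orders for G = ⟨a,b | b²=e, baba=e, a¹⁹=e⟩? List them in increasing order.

|G| = 38 = 2 · 19. By Lagrange's theorem the order of any subgroup divides 38; the divisors of 38 are 1, 2, 19, 38.

Answer: 1, 2, 19, 38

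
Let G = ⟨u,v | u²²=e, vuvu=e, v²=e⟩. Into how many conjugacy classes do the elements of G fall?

The conjugacy classes (representative and size) are:
  [e] (size 1), [u] (size 2), [u²] (size 2), [u¹⁹] (size 2), [u⁴] (size 2), [u⁵] (size 2), [u⁶] (size 2), [u⁷] (size 2), [u⁸] (size 2), [u¹³] (size 2), [u¹⁰] (size 2), [u¹¹] (size 1), [u⁶v] (size 11), [uv] (size 11).
Class equation: 1 + 2 + 2 + 2 + 2 + 2 + 2 + 2 + 2 + 2 + 2 + 1 + 11 + 11 = 44 = |G|. So G has 14 conjugacy classes.

Answer: 14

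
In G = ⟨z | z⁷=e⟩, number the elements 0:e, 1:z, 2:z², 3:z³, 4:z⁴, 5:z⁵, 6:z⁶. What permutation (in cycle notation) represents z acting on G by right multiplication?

(0 1 2 3 4 5 6)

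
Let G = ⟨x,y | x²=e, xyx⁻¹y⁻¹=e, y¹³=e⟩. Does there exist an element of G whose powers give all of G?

|G| = 26. The element xy has order 26 (its powers give 26 distinct elements), so ⟨xy⟩ = G and G is cyclic.

Answer: Yes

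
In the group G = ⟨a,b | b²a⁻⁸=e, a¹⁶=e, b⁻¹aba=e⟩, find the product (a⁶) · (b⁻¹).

Compute (a⁶) · (b⁻¹) by multiplying left to right and reducing via the relations at each step:
  (a⁶) · b⁻¹ = a⁶b⁻¹

Answer: a⁶b⁻¹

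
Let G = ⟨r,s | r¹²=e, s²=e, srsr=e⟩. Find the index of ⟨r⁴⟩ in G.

First find ord(r⁴) by computing successive powers:
  (r⁴)¹ = r⁴, (r⁴)² = r⁸, (r⁴)³ = e.
So |⟨r⁴⟩| = ord(r⁴) = 3. With |G| = 24, by Lagrange [G : ⟨r⁴⟩] = 24/3 = 8.

Answer: 8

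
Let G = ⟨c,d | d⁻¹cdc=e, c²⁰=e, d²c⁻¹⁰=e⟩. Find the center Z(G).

An element z ∈ Z(G) iff z commutes with every generator.
For example c¹⁰ is central: (c¹⁰)·c = c¹¹ = c·(c¹⁰); (c¹⁰)·d = d⁻¹ = d·(c¹⁰).
Whereas c ∉ Z(G) since c·d = cd ≠ c⁹d⁻¹ = d·c.
Checking each of the 40 elements this way gives Z(G) = {e, c¹⁰}, of order 2.

Answer: {e, c¹⁰}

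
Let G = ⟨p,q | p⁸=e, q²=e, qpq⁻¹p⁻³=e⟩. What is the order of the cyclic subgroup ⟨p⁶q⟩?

|⟨p⁶q⟩| equals the order of p⁶q. Compute successive powers until reaching e:
  (p⁶q)¹ = p⁶q, (p⁶q)² = e.
The smallest positive k with (p⁶q)ᵏ = e is 2, so |⟨p⁶q⟩| = 2.

Answer: 2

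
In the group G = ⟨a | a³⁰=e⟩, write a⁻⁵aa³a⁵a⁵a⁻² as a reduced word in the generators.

Multiply left to right, reducing at each step:
  (a²⁵) · a = a²⁶
  (a²⁶) · a³ = a²⁹
  (a²⁹) · a⁵ = a⁴
  (a⁴) · a⁵ = a⁹
  (a⁹) · a⁻² = a⁷

Answer: a⁷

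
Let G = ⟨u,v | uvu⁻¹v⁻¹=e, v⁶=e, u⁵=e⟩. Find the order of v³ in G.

Compute successive powers until reaching e:
  (v³)¹ = v³, (v³)² = e.
The smallest positive k with (v³)ᵏ = e is 2.

Answer: 2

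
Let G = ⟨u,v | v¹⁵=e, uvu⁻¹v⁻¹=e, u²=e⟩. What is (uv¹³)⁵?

Compute successive powers of (uv¹³), reducing at each step:
  (uv¹³)²: (uv¹³) · u = v¹³;   (v¹³) · v¹³ = v¹¹
  (uv¹³)³: (v¹¹) · u = uv¹¹;   (uv¹¹) · v¹³ = uv⁹
  (uv¹³)⁴: (uv⁹) · u = v⁹;   (v⁹) · v¹³ = v⁷
  (uv¹³)⁵: (v⁷) · u = uv⁷;   (uv⁷) · v¹³ = uv⁵

Answer: uv⁵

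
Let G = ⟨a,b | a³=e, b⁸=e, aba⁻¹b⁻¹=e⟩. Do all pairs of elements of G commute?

Each pair of generators commutes: a·b = ab = b·a. Since the generators pairwise commute, every element of G commutes with every other, so G is abelian.

Answer: Yes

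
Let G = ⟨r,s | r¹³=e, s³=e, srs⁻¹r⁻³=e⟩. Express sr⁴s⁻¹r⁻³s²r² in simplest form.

Multiply left to right, reducing at each step:
  s · r⁴ = r¹²s
  (r¹²s) · s⁻¹ = r¹²
  (r¹²) · r⁻³ = r⁹
  (r⁹) · s² = r⁹s²
  (r⁹s²) · r² = rs²

Answer: rs²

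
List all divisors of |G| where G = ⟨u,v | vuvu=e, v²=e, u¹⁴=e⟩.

|G| = 28 = 2² · 7. By Lagrange's theorem the order of any subgroup divides 28; the divisors of 28 are 1, 2, 4, 7, 14, 28.

Answer: 1, 2, 4, 7, 14, 28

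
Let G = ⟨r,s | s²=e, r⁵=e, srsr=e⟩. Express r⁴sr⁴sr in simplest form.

Multiply left to right, reducing at each step:
  (r⁴) · s = r⁴s
  (r⁴s) · r⁴ = s
  s · s = e
  e · r = r

Answer: r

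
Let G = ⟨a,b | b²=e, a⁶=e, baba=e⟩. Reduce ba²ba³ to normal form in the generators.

Multiply left to right, reducing at each step:
  b · a² = a⁴b
  (a⁴b) · b = a⁴
  (a⁴) · a³ = a

Answer: a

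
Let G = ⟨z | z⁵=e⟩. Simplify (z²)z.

Compute (z²) · z by multiplying left to right and reducing via the relations at each step:
  (z²) · z = z³

Answer: z³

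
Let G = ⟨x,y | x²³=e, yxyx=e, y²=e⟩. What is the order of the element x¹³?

Compute successive powers until reaching e:
  (x¹³)¹ = x¹³, (x¹³)² = x³, (x¹³)³ = x¹⁶, (x¹³)⁴ = x⁶, (x¹³)⁵ = x¹⁹, (x¹³)⁶ = x⁹, (x¹³)⁷ = x²², (x¹³)⁸ = x¹², (x¹³)⁹ = x², (x¹³)¹⁰ = x¹⁵, (x¹³)¹¹ = x⁵, (x¹³)¹² = x¹⁸, (x¹³)¹³ = x⁸, (x¹³)¹⁴ = x²¹, (x¹³)¹⁵ = x¹¹, (x¹³)¹⁶ = x, (x¹³)¹⁷ = x¹⁴, (x¹³)¹⁸ = x⁴, (x¹³)¹⁹ = x¹⁷, (x¹³)²⁰ = x⁷, (x¹³)²¹ = x²⁰, (x¹³)²² = x¹⁰, (x¹³)²³ = e.
The smallest positive k with (x¹³)ᵏ = e is 23.

Answer: 23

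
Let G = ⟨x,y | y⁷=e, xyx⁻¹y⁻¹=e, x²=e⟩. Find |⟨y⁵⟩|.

|⟨y⁵⟩| equals the order of y⁵. Compute successive powers until reaching e:
  (y⁵)¹ = y⁵, (y⁵)² = y³, (y⁵)³ = y, (y⁵)⁴ = y⁶, (y⁵)⁵ = y⁴, (y⁵)⁶ = y², (y⁵)⁷ = e.
The smallest positive k with (y⁵)ᵏ = e is 7, so |⟨y⁵⟩| = 7.

Answer: 7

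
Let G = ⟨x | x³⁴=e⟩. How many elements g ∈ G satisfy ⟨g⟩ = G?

G is cyclic of order 34. An element generates G iff its order is 34, and a cyclic group of order 34 has exactly φ(34) = 16 such elements.

Answer: 16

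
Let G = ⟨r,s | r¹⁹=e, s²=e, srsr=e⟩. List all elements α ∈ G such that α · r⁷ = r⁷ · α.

⟨r⁷⟩ ⊆ C_G(r⁷) since powers of r⁷ commute with r⁷; so |C_G(r⁷)| ≥ |⟨r⁷⟩| = 19.
By orbit–stabilizer, |C_G(r⁷)| = |G| / |conj. class of r⁷| = 38 / 2 = 19.
The 19 elements commuting with r⁷ are {e, r, r², r³, r⁴, r⁵, r⁶, r⁷, r⁸, r⁹, r¹⁰, r¹¹, r¹², r¹³, r¹⁴, r¹⁵, r¹⁶, r¹⁷, r¹⁸}.

Answer: {e, r, r², r³, r⁴, r⁵, r⁶, r⁷, r⁸, r⁹, r¹⁰, r¹¹, r¹², r¹³, r¹⁴, r¹⁵, r¹⁶, r¹⁷, r¹⁸}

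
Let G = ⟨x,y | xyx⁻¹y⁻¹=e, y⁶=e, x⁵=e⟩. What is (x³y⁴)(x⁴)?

Compute (x³y⁴) · (x⁴) by multiplying left to right and reducing via the relations at each step:
  (x³y⁴) · x⁴ = x²y⁴

Answer: x²y⁴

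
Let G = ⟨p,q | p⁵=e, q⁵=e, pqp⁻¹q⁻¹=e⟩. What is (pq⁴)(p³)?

Compute (pq⁴) · (p³) by multiplying left to right and reducing via the relations at each step:
  (pq⁴) · p³ = p⁴q⁴

Answer: p⁴q⁴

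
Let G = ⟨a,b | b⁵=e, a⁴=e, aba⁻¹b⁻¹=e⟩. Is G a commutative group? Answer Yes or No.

Each pair of generators commutes: a·b = ab = b·a. Since the generators pairwise commute, every element of G commutes with every other, so G is abelian.

Answer: Yes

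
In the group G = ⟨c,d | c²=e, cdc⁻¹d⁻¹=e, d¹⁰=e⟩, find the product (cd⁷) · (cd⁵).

Compute (cd⁷) · (cd⁵) by multiplying left to right and reducing via the relations at each step:
  (cd⁷) · c = d⁷
  (d⁷) · d⁵ = d²

Answer: d²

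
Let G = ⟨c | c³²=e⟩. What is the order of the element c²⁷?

Compute successive powers until reaching e:
  (c²⁷)¹ = c²⁷, (c²⁷)² = c²², (c²⁷)³ = c¹⁷, (c²⁷)⁴ = c¹², (c²⁷)⁵ = c⁷, (c²⁷)⁶ = c², (c²⁷)⁷ = c²⁹, (c²⁷)⁸ = c²⁴, (c²⁷)⁹ = c¹⁹, (c²⁷)¹⁰ = c¹⁴, (c²⁷)¹¹ = c⁹, (c²⁷)¹² = c⁴, (c²⁷)¹³ = c³¹, (c²⁷)¹⁴ = c²⁶, (c²⁷)¹⁵ = c²¹, (c²⁷)¹⁶ = c¹⁶, (c²⁷)¹⁷ = c¹¹, (c²⁷)¹⁸ = c⁶, (c²⁷)¹⁹ = c, (c²⁷)²⁰ = c²⁸, (c²⁷)²¹ = c²³, (c²⁷)²² = c¹⁸, (c²⁷)²³ = c¹³, (c²⁷)²⁴ = c⁸, (c²⁷)²⁵ = c³, (c²⁷)²⁶ = c³⁰, (c²⁷)²⁷ = c²⁵, (c²⁷)²⁸ = c²⁰, (c²⁷)²⁹ = c¹⁵, (c²⁷)³⁰ = c¹⁰, (c²⁷)³¹ = c⁵, (c²⁷)³² = e.
The smallest positive k with (c²⁷)ᵏ = e is 32.

Answer: 32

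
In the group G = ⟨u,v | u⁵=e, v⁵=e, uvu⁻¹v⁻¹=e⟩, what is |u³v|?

Compute successive powers until reaching e:
  (u³v)¹ = u³v, (u³v)² = uv², (u³v)³ = u⁴v³, (u³v)⁴ = u²v⁴, (u³v)⁵ = e.
The smallest positive k with (u³v)ᵏ = e is 5.

Answer: 5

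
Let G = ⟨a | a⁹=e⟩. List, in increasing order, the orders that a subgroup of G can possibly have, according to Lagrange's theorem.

|G| = 9 = 3². By Lagrange's theorem the order of any subgroup divides 9; the divisors of 9 are 1, 3, 9.

Answer: 1, 3, 9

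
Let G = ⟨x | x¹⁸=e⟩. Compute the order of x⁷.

Compute successive powers until reaching e:
  (x⁷)¹ = x⁷, (x⁷)² = x¹⁴, (x⁷)³ = x³, (x⁷)⁴ = x¹⁰, (x⁷)⁵ = x¹⁷, (x⁷)⁶ = x⁶, (x⁷)⁷ = x¹³, (x⁷)⁸ = x², (x⁷)⁹ = x⁹, (x⁷)¹⁰ = x¹⁶, (x⁷)¹¹ = x⁵, (x⁷)¹² = x¹², (x⁷)¹³ = x, (x⁷)¹⁴ = x⁸, (x⁷)¹⁵ = x¹⁵, (x⁷)¹⁶ = x⁴, (x⁷)¹⁷ = x¹¹, (x⁷)¹⁸ = e.
The smallest positive k with (x⁷)ᵏ = e is 18.

Answer: 18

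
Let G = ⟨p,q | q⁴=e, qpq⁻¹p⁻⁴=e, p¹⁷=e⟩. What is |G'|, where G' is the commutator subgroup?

G' = [G, G] is generated by all commutators. The generator-pair commutators are: [p, q] = p¹⁴.
The subgroup they normally generate is {e, p, p², p³, p⁴, p⁵, p⁶, p⁷, p⁸, p⁹, p¹⁰, p¹¹, p¹², p¹³, p¹⁴, p¹⁵, p¹⁶}, of order 17.
Check: |G/G'| = 68/17 = 4 is the order of the abelianisation.

Answer: 17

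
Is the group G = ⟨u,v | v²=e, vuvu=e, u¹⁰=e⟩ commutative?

u·v = uv but v·u = u⁹v, so u·v ≠ v·u and G is not abelian.

Answer: No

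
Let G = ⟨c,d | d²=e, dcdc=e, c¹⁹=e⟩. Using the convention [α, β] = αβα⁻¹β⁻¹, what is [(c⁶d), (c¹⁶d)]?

[(c⁶d), (c¹⁶d)] = (c⁶d)·(c¹⁶d)·(c⁶d)⁻¹·(c¹⁶d)⁻¹.
  (c⁶d) · (c¹⁶d) = c⁹
  (c⁹) · (c⁶d) = c¹⁵d
  (c¹⁵d) · (c¹⁶d) = c¹⁸

Answer: c¹⁸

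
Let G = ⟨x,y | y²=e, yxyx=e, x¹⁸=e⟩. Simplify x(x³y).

Compute x · (x³y) by multiplying left to right and reducing via the relations at each step:
  x · x³ = x⁴
  (x⁴) · y = x⁴y

Answer: x⁴y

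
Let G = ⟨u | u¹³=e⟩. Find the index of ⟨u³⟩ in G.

First find ord(u³) by computing successive powers:
  (u³)¹ = u³, (u³)² = u⁶, (u³)³ = u⁹, (u³)⁴ = u¹², (u³)⁵ = u², (u³)⁶ = u⁵, (u³)⁷ = u⁸, (u³)⁸ = u¹¹, (u³)⁹ = u, (u³)¹⁰ = u⁴, (u³)¹¹ = u⁷, (u³)¹² = u¹⁰, (u³)¹³ = e.
So |⟨u³⟩| = ord(u³) = 13. With |G| = 13, by Lagrange [G : ⟨u³⟩] = 13/13 = 1.

Answer: 1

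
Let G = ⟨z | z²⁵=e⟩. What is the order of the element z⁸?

Compute successive powers until reaching e:
  (z⁸)¹ = z⁸, (z⁸)² = z¹⁶, (z⁸)³ = z²⁴, (z⁸)⁴ = z⁷, (z⁸)⁵ = z¹⁵, (z⁸)⁶ = z²³, (z⁸)⁷ = z⁶, (z⁸)⁸ = z¹⁴, (z⁸)⁹ = z²², (z⁸)¹⁰ = z⁵, (z⁸)¹¹ = z¹³, (z⁸)¹² = z²¹, (z⁸)¹³ = z⁴, (z⁸)¹⁴ = z¹², (z⁸)¹⁵ = z²⁰, (z⁸)¹⁶ = z³, (z⁸)¹⁷ = z¹¹, (z⁸)¹⁸ = z¹⁹, (z⁸)¹⁹ = z², (z⁸)²⁰ = z¹⁰, (z⁸)²¹ = z¹⁸, (z⁸)²² = z, (z⁸)²³ = z⁹, (z⁸)²⁴ = z¹⁷, (z⁸)²⁵ = e.
The smallest positive k with (z⁸)ᵏ = e is 25.

Answer: 25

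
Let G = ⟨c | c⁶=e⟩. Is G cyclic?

|G| = 6. The element c has order 6 (its powers give 6 distinct elements), so ⟨c⟩ = G and G is cyclic.

Answer: Yes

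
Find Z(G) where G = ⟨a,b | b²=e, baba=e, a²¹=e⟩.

An element z ∈ Z(G) iff z commutes with every generator.
For example e is central: e·a = a = a·e; e·b = b = b·e.
Whereas a ∉ Z(G) since a·b = ab ≠ a²⁰b = b·a.
Checking each of the 42 elements this way gives Z(G) = {e}, of order 1.

Answer: {e}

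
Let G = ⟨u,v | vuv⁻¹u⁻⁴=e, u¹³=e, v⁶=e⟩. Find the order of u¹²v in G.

Compute successive powers until reaching e:
  (u¹²v)¹ = u¹²v, (u¹²v)² = u⁸v², (u¹²v)³ = u⁵v³, (u¹²v)⁴ = u⁶v⁴, (u¹²v)⁵ = u¹⁰v⁵, (u¹²v)⁶ = e.
The smallest positive k with (u¹²v)ᵏ = e is 6.

Answer: 6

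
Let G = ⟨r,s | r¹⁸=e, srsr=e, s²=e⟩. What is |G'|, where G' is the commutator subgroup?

G' = [G, G] is generated by all commutators. The generator-pair commutators are: [r, s] = r².
The subgroup they normally generate is {e, r², r⁴, r⁶, r⁸, r¹⁰, r¹², r¹⁴, r¹⁶}, of order 9.
Check: |G/G'| = 36/9 = 4 is the order of the abelianisation.

Answer: 9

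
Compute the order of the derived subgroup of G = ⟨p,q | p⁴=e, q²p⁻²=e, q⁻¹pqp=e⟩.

G' = [G, G] is generated by all commutators. The generator-pair commutators are: [p, q] = p².
The subgroup they normally generate is {e, p²}, of order 2.
Check: |G/G'| = 8/2 = 4 is the order of the abelianisation.

Answer: 2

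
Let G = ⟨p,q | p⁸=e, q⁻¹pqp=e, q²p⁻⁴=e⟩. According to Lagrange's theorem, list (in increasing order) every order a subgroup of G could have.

|G| = 16 = 2⁴. By Lagrange's theorem the order of any subgroup divides 16; the divisors of 16 are 1, 2, 4, 8, 16.

Answer: 1, 2, 4, 8, 16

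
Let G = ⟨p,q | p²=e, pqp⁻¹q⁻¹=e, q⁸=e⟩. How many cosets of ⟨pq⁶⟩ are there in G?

First find ord(pq⁶) by computing successive powers:
  (pq⁶)¹ = pq⁶, (pq⁶)² = q⁴, (pq⁶)³ = pq², (pq⁶)⁴ = e.
So |⟨pq⁶⟩| = ord(pq⁶) = 4. With |G| = 16, by Lagrange [G : ⟨pq⁶⟩] = 16/4 = 4.

Answer: 4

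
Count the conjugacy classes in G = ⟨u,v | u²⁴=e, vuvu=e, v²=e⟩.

The conjugacy classes (representative and size) are:
  [e] (size 1), [u²³] (size 2), [u²] (size 2), [u³] (size 2), [u²⁰] (size 2), [u¹⁹] (size 2), [u⁶] (size 2), [u⁷] (size 2), [u⁸] (size 2), [u⁹] (size 2), [u¹⁴] (size 2), [u¹¹] (size 2), [u¹²] (size 1), [u⁴v] (size 12), [u⁵v] (size 12).
Class equation: 1 + 2 + 2 + 2 + 2 + 2 + 2 + 2 + 2 + 2 + 2 + 2 + 1 + 12 + 12 = 48 = |G|. So G has 15 conjugacy classes.

Answer: 15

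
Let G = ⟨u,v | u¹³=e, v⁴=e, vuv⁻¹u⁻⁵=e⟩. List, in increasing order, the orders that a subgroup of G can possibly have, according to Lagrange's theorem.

|G| = 52 = 2² · 13. By Lagrange's theorem the order of any subgroup divides 52; the divisors of 52 are 1, 2, 4, 13, 26, 52.

Answer: 1, 2, 4, 13, 26, 52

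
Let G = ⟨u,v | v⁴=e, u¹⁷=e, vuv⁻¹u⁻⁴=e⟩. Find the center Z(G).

An element z ∈ Z(G) iff z commutes with every generator.
For example e is central: e·u = u = u·e; e·v = v = v·e.
Whereas u ∉ Z(G) since u·v = uv ≠ u⁴v = v·u.
Checking each of the 68 elements this way gives Z(G) = {e}, of order 1.

Answer: {e}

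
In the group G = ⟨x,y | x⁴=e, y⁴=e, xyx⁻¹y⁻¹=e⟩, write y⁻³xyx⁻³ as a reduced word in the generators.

Multiply left to right, reducing at each step:
  y · x = xy
  (xy) · y = xy²
  (xy²) · x⁻³ = x²y²

Answer: x²y²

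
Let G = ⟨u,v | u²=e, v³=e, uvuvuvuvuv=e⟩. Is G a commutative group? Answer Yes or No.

u·v = uv but v·u = vu, so u·v ≠ v·u and G is not abelian.

Answer: No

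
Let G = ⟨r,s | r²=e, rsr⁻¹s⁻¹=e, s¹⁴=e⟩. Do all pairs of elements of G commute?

Each pair of generators commutes: r·s = rs = s·r. Since the generators pairwise commute, every element of G commutes with every other, so G is abelian.

Answer: Yes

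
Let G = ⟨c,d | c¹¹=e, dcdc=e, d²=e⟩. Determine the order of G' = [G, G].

G' = [G, G] is generated by all commutators. The generator-pair commutators are: [c, d] = c².
The subgroup they normally generate is {e, c, c², c³, c⁴, c⁵, c⁶, c⁷, c⁸, c⁹, c¹⁰}, of order 11.
Check: |G/G'| = 22/11 = 2 is the order of the abelianisation.

Answer: 11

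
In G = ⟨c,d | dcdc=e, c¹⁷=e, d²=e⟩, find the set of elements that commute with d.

⟨d⟩ ⊆ C_G(d) since powers of d commute with d; so |C_G(d)| ≥ |⟨d⟩| = 2.
By orbit–stabilizer, |C_G(d)| = |G| / |conj. class of d| = 34 / 17 = 2.
The 2 elements commuting with d are {e, d}.

Answer: {e, d}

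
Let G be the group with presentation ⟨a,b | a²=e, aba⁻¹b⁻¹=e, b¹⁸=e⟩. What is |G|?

Enumerate words in the generators, reducing via the relations: the distinct elements are
  {a, b, e, ab, b², b³, b⁴, b⁵, b⁶, b⁷, b⁸, b⁹, ab², ab³, ab⁴, ab⁵, ab⁶, ab⁷, ab⁸, ab⁹, b¹², b¹³, b¹¹, b¹⁰, b¹⁴, b¹⁵, b¹⁶, b¹⁷, ab¹², ab¹³, ab¹¹, ab¹⁰, ab¹⁴, ab¹⁵, ab¹⁶, ab¹⁷}.
No further products give new elements, so |G| = 36.

Answer: 36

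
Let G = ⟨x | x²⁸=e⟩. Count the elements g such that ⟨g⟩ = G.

G is cyclic of order 28. An element generates G iff its order is 28, and a cyclic group of order 28 has exactly φ(28) = 12 such elements.

Answer: 12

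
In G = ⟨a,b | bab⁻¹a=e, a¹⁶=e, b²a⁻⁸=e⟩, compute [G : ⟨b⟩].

First find ord(b) by computing successive powers:
  b¹ = b, b² = a⁸, b³ = b⁻¹, b⁴ = e.
So |⟨b⟩| = ord(b) = 4. With |G| = 32, by Lagrange [G : ⟨b⟩] = 32/4 = 8.

Answer: 8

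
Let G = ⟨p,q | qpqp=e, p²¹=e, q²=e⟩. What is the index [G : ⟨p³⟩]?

First find ord(p³) by computing successive powers:
  (p³)¹ = p³, (p³)² = p⁶, (p³)³ = p⁹, (p³)⁴ = p¹², (p³)⁵ = p¹⁵, (p³)⁶ = p¹⁸, (p³)⁷ = e.
So |⟨p³⟩| = ord(p³) = 7. With |G| = 42, by Lagrange [G : ⟨p³⟩] = 42/7 = 6.

Answer: 6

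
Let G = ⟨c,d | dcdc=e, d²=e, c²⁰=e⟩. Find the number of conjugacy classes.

The conjugacy classes (representative and size) are:
  [e] (size 1), [c] (size 2), [c¹⁸] (size 2), [c³] (size 2), [c⁴] (size 2), [c¹⁵] (size 2), [c¹⁴] (size 2), [c⁷] (size 2), [c¹²] (size 2), [c¹¹] (size 2), [c¹⁰] (size 1), [c¹⁸d] (size 10), [c⁵d] (size 10).
Class equation: 1 + 2 + 2 + 2 + 2 + 2 + 2 + 2 + 2 + 2 + 1 + 10 + 10 = 40 = |G|. So G has 13 conjugacy classes.

Answer: 13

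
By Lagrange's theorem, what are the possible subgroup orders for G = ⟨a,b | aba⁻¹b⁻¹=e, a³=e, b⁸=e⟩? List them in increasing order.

|G| = 24 = 2³ · 3. By Lagrange's theorem the order of any subgroup divides 24; the divisors of 24 are 1, 2, 3, 4, 6, 8, 12, 24.

Answer: 1, 2, 3, 4, 6, 8, 12, 24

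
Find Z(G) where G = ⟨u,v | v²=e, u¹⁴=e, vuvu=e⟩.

An element z ∈ Z(G) iff z commutes with every generator.
For example u⁷ is central: (u⁷)·u = u⁸ = u·(u⁷); (u⁷)·v = u⁷v = v·(u⁷).
Whereas u ∉ Z(G) since u·v = uv ≠ u¹³v = v·u.
Checking each of the 28 elements this way gives Z(G) = {e, u⁷}, of order 2.

Answer: {e, u⁷}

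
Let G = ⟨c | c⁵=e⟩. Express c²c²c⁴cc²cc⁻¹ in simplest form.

Multiply left to right, reducing at each step:
  (c²) · c² = c⁴
  (c⁴) · c⁴ = c³
  (c³) · c = c⁴
  (c⁴) · c² = c
  c · c = c²
  (c²) · c⁻¹ = c

Answer: c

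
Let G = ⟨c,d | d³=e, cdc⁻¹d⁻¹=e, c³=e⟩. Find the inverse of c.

The order of c is 3 (smallest k with cᵏ = e), so c⁻¹ = c² = c².
Check: c · (c²) → c · c² = e, giving e as required.

Answer: c²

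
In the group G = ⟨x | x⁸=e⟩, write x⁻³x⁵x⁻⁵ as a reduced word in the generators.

Multiply left to right, reducing at each step:
  (x⁵) · x⁵ = x²
  (x²) · x⁻⁵ = x⁵

Answer: x⁵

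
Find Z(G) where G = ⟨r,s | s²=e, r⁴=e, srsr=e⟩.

An element z ∈ Z(G) iff z commutes with every generator.
For example r² is central: (r²)·r = r³ = r·(r²); (r²)·s = r²s = s·(r²).
Whereas r ∉ Z(G) since r·s = rs ≠ r³s = s·r.
Checking each of the 8 elements this way gives Z(G) = {e, r²}, of order 2.

Answer: {e, r²}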